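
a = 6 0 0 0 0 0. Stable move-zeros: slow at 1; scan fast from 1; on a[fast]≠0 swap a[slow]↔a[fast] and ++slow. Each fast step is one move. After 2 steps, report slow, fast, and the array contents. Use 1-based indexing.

slow=2, fast=3, a=[6, 0, 0, 0, 0, 0]

(s=1,f=1) a[fast]=6≠0 swap→a[1]=6 → slow++,fast++
(s=2,f=2) a[fast]=0 → fast++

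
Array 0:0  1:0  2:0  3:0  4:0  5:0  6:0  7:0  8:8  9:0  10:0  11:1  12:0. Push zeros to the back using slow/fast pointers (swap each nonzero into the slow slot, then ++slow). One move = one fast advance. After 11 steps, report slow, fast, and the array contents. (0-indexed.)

slow=1, fast=11, a=[8, 0, 0, 0, 0, 0, 0, 0, 0, 0, 0, 1, 0]

slow=0 fast=0: a[fast]=0, fast++
slow=0 fast=1: a[fast]=0, fast++
slow=0 fast=2: a[fast]=0, fast++
slow=0 fast=3: a[fast]=0, fast++
slow=0 fast=4: a[fast]=0, fast++
slow=0 fast=5: a[fast]=0, fast++
slow=0 fast=6: a[fast]=0, fast++
slow=0 fast=7: a[fast]=0, fast++
slow=0 fast=8: a[fast]=8≠0 swap→a[0]=8, slow++,fast++
slow=1 fast=9: a[fast]=0, fast++
slow=1 fast=10: a[fast]=0, fast++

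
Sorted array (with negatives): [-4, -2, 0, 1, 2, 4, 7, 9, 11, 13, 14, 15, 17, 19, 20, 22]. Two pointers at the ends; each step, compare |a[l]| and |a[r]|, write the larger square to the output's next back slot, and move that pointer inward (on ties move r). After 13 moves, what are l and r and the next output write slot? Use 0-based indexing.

l=1, r=3, next write slot=2

[0,15] |-4|<=|22| out[15]=484 → r--
[0,14] |-4|<=|20| out[14]=400 → r--
[0,13] |-4|<=|19| out[13]=361 → r--
[0,12] |-4|<=|17| out[12]=289 → r--
[0,11] |-4|<=|15| out[11]=225 → r--
[0,10] |-4|<=|14| out[10]=196 → r--
[0,9] |-4|<=|13| out[9]=169 → r--
[0,8] |-4|<=|11| out[8]=121 → r--
[0,7] |-4|<=|9| out[7]=81 → r--
[0,6] |-4|<=|7| out[6]=49 → r--
[0,5] |-4|<=|4| out[5]=16 → r--
[0,4] |-4|>|2| out[4]=16 → l++
[1,4] |-2|<=|2| out[3]=4 → r--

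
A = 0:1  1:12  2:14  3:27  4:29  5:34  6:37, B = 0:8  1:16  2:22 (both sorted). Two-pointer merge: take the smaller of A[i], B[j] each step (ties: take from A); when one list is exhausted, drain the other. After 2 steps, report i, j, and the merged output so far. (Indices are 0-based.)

i=1, j=1, merged so far=[1, 8]

i=0 j=0: A[i]=1<=B[j]=8 take 1, i++
i=1 j=0: A[i]=12>B[j]=8 take 8, j++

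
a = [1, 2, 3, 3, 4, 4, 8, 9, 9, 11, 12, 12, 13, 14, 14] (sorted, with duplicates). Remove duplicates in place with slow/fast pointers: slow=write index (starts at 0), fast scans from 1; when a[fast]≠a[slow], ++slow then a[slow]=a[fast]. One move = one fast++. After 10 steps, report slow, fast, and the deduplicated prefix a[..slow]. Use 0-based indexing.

(s=0,f=1) a[fast]=2≠a[slow]=1 write a[1]=2 → slow++,fast++
(s=1,f=2) a[fast]=3≠a[slow]=2 write a[2]=3 → slow++,fast++
(s=2,f=3) a[fast]=3=a[slow] dup → fast++
(s=2,f=4) a[fast]=4≠a[slow]=3 write a[3]=4 → slow++,fast++
(s=3,f=5) a[fast]=4=a[slow] dup → fast++
(s=3,f=6) a[fast]=8≠a[slow]=4 write a[4]=8 → slow++,fast++
(s=4,f=7) a[fast]=9≠a[slow]=8 write a[5]=9 → slow++,fast++
(s=5,f=8) a[fast]=9=a[slow] dup → fast++
(s=5,f=9) a[fast]=11≠a[slow]=9 write a[6]=11 → slow++,fast++
(s=6,f=10) a[fast]=12≠a[slow]=11 write a[7]=12 → slow++,fast++

slow=7, fast=11, prefix=[1, 2, 3, 4, 8, 9, 11, 12]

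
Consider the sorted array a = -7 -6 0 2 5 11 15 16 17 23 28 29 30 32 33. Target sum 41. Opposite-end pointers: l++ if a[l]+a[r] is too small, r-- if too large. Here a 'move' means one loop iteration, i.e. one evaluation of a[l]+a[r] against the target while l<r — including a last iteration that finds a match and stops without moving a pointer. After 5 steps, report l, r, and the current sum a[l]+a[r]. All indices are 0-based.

[0,14] -7+33=26 <41 → l++
[1,14] -6+33=27 <41 → l++
[2,14] 0+33=33 <41 → l++
[3,14] 2+33=35 <41 → l++
[4,14] 5+33=38 <41 → l++

l=5, r=14, sum=44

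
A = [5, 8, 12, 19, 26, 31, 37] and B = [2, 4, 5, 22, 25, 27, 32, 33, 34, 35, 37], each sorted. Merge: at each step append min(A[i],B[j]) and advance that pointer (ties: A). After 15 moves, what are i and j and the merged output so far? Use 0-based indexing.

i=6, j=9, merged so far=[2, 4, 5, 5, 8, 12, 19, 22, 25, 26, 27, 31, 32, 33, 34]

i=0 j=0: A[i]=5>B[j]=2 take 2, j++
i=0 j=1: A[i]=5>B[j]=4 take 4, j++
i=0 j=2: A[i]=5<=B[j]=5 take 5, i++
i=1 j=2: A[i]=8>B[j]=5 take 5, j++
i=1 j=3: A[i]=8<=B[j]=22 take 8, i++
i=2 j=3: A[i]=12<=B[j]=22 take 12, i++
i=3 j=3: A[i]=19<=B[j]=22 take 19, i++
i=4 j=3: A[i]=26>B[j]=22 take 22, j++
i=4 j=4: A[i]=26>B[j]=25 take 25, j++
i=4 j=5: A[i]=26<=B[j]=27 take 26, i++
i=5 j=5: A[i]=31>B[j]=27 take 27, j++
i=5 j=6: A[i]=31<=B[j]=32 take 31, i++
i=6 j=6: A[i]=37>B[j]=32 take 32, j++
i=6 j=7: A[i]=37>B[j]=33 take 33, j++
i=6 j=8: A[i]=37>B[j]=34 take 34, j++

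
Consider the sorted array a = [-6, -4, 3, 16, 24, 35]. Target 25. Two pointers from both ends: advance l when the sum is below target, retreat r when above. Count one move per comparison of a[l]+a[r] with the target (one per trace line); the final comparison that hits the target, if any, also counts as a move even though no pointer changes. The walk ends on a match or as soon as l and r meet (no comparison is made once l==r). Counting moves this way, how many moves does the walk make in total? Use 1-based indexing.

5 moves

[1,6] -6+35=29 >25 → r--
[1,5] -6+24=18 <25 → l++
[2,5] -4+24=20 <25 → l++
[3,5] 3+24=27 >25 → r--
[3,4] 3+16=19 <25 → l++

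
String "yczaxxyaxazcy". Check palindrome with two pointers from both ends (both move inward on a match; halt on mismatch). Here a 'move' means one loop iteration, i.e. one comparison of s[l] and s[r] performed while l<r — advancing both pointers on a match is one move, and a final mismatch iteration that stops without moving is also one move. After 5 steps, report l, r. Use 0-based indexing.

[0,12] 'y'=='y' → l++,r--
[1,11] 'c'=='c' → l++,r--
[2,10] 'z'=='z' → l++,r--
[3,9] 'a'=='a' → l++,r--
[4,8] 'x'=='x' → l++,r--

l=5, r=7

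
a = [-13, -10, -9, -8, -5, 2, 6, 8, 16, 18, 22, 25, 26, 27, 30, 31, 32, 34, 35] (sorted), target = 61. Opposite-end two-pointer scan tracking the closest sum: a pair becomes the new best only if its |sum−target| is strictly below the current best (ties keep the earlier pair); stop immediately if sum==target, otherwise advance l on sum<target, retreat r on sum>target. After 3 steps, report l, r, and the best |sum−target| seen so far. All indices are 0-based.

l=3, r=18, best |Δ|=35

l=0 r=18: -13+35=22 d=39 *, l++
l=1 r=18: -10+35=25 d=36 *, l++
l=2 r=18: -9+35=26 d=35 *, l++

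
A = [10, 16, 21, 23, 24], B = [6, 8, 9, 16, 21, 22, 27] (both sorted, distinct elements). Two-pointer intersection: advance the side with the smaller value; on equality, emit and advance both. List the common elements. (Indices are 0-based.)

[i=0,j=0] 10>6 → j++
[i=0,j=1] 10>8 → j++
[i=0,j=2] 10>9 → j++
[i=0,j=3] 10<16 → i++
[i=1,j=3] 16==16 emit → i++,j++
[i=2,j=4] 21==21 emit → i++,j++
[i=3,j=5] 23>22 → j++
[i=3,j=6] 23<27 → i++
[i=4,j=6] 24<27 → i++

intersection = [16, 21]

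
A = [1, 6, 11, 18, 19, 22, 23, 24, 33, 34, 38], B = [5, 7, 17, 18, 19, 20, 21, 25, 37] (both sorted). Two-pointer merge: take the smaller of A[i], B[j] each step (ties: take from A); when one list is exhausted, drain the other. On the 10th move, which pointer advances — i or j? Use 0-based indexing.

j

i=0 j=0: A[i]=1<=B[j]=5 take 1, i++
i=1 j=0: A[i]=6>B[j]=5 take 5, j++
i=1 j=1: A[i]=6<=B[j]=7 take 6, i++
i=2 j=1: A[i]=11>B[j]=7 take 7, j++
i=2 j=2: A[i]=11<=B[j]=17 take 11, i++
i=3 j=2: A[i]=18>B[j]=17 take 17, j++
i=3 j=3: A[i]=18<=B[j]=18 take 18, i++
i=4 j=3: A[i]=19>B[j]=18 take 18, j++
i=4 j=4: A[i]=19<=B[j]=19 take 19, i++
i=5 j=4: A[i]=22>B[j]=19 take 19, j++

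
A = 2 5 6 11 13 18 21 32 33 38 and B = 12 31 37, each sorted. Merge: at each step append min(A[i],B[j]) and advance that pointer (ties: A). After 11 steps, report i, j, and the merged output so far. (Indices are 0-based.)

[i=0,j=0] A[i]=2<=B[j]=12 take 2 → i++
[i=1,j=0] A[i]=5<=B[j]=12 take 5 → i++
[i=2,j=0] A[i]=6<=B[j]=12 take 6 → i++
[i=3,j=0] A[i]=11<=B[j]=12 take 11 → i++
[i=4,j=0] A[i]=13>B[j]=12 take 12 → j++
[i=4,j=1] A[i]=13<=B[j]=31 take 13 → i++
[i=5,j=1] A[i]=18<=B[j]=31 take 18 → i++
[i=6,j=1] A[i]=21<=B[j]=31 take 21 → i++
[i=7,j=1] A[i]=32>B[j]=31 take 31 → j++
[i=7,j=2] A[i]=32<=B[j]=37 take 32 → i++
[i=8,j=2] A[i]=33<=B[j]=37 take 33 → i++

i=9, j=2, merged so far=[2, 5, 6, 11, 12, 13, 18, 21, 31, 32, 33]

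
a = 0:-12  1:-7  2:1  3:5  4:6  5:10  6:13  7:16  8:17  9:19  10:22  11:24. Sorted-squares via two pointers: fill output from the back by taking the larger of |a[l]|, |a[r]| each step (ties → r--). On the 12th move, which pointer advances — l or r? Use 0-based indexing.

r

l=0 r=11: |-12|<=|24| out[11]=576, r--
l=0 r=10: |-12|<=|22| out[10]=484, r--
l=0 r=9: |-12|<=|19| out[9]=361, r--
l=0 r=8: |-12|<=|17| out[8]=289, r--
l=0 r=7: |-12|<=|16| out[7]=256, r--
l=0 r=6: |-12|<=|13| out[6]=169, r--
l=0 r=5: |-12|>|10| out[5]=144, l++
l=1 r=5: |-7|<=|10| out[4]=100, r--
l=1 r=4: |-7|>|6| out[3]=49, l++
l=2 r=4: |1|<=|6| out[2]=36, r--
l=2 r=3: |1|<=|5| out[1]=25, r--
l=2 r=2: |1|<=|1| out[0]=1, r--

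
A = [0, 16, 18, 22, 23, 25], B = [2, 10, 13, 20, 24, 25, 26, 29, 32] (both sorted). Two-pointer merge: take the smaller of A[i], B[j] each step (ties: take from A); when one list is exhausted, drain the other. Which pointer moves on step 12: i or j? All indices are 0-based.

i=0 j=0: A[i]=0<=B[j]=2 take 0, i++
i=1 j=0: A[i]=16>B[j]=2 take 2, j++
i=1 j=1: A[i]=16>B[j]=10 take 10, j++
i=1 j=2: A[i]=16>B[j]=13 take 13, j++
i=1 j=3: A[i]=16<=B[j]=20 take 16, i++
i=2 j=3: A[i]=18<=B[j]=20 take 18, i++
i=3 j=3: A[i]=22>B[j]=20 take 20, j++
i=3 j=4: A[i]=22<=B[j]=24 take 22, i++
i=4 j=4: A[i]=23<=B[j]=24 take 23, i++
i=5 j=4: A[i]=25>B[j]=24 take 24, j++
i=5 j=5: A[i]=25<=B[j]=25 take 25, i++
i=6 j=5: A done, take B[j]=25, j++

j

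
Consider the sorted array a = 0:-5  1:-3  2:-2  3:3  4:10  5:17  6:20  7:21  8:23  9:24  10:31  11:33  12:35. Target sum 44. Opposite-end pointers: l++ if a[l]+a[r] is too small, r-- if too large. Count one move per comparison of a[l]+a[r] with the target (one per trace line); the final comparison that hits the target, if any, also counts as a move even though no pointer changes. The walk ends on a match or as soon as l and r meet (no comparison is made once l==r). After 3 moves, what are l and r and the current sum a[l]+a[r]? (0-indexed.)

l=3, r=12, sum=38

l=0 r=12: -5+35=30 <44, l++
l=1 r=12: -3+35=32 <44, l++
l=2 r=12: -2+35=33 <44, l++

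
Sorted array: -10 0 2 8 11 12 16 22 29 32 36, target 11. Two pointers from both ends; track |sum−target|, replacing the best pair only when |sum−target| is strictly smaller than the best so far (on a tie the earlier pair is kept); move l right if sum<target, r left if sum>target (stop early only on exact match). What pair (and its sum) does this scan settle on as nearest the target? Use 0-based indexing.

[0,10] -10+36=26 d=15 * → r--
[0,9] -10+32=22 d=11 * → r--
[0,8] -10+29=19 d=8 * → r--
[0,7] -10+22=12 d=1 * → r--
[0,6] -10+16=6 d=5 → l++
[1,6] 0+16=16 d=5 → r--
[1,5] 0+12=12 d=1 → r--
[1,4] 0+11=11 d=0 * → stop

pair (0, 11) with sum 11 (|Δ|=0)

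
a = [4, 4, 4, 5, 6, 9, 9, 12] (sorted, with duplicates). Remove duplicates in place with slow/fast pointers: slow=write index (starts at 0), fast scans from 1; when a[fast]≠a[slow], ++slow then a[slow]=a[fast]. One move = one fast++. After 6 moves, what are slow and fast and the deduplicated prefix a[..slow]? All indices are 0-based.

slow=0 fast=1: a[fast]=4=a[slow] dup, fast++
slow=0 fast=2: a[fast]=4=a[slow] dup, fast++
slow=0 fast=3: a[fast]=5≠a[slow]=4 write a[1]=5, slow++,fast++
slow=1 fast=4: a[fast]=6≠a[slow]=5 write a[2]=6, slow++,fast++
slow=2 fast=5: a[fast]=9≠a[slow]=6 write a[3]=9, slow++,fast++
slow=3 fast=6: a[fast]=9=a[slow] dup, fast++

slow=3, fast=7, prefix=[4, 5, 6, 9]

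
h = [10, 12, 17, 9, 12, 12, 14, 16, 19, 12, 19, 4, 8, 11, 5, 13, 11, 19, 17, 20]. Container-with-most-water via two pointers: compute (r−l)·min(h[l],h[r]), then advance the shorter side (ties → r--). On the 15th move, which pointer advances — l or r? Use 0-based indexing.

l

l=0 r=19: min(10,20)*19=190 best=190 *, l++
l=1 r=19: min(12,20)*18=216 best=216 *, l++
l=2 r=19: min(17,20)*17=289 best=289 *, l++
l=3 r=19: min(9,20)*16=144 best=289, l++
l=4 r=19: min(12,20)*15=180 best=289, l++
l=5 r=19: min(12,20)*14=168 best=289, l++
l=6 r=19: min(14,20)*13=182 best=289, l++
l=7 r=19: min(16,20)*12=192 best=289, l++
l=8 r=19: min(19,20)*11=209 best=289, l++
l=9 r=19: min(12,20)*10=120 best=289, l++
l=10 r=19: min(19,20)*9=171 best=289, l++
l=11 r=19: min(4,20)*8=32 best=289, l++
l=12 r=19: min(8,20)*7=56 best=289, l++
l=13 r=19: min(11,20)*6=66 best=289, l++
l=14 r=19: min(5,20)*5=25 best=289, l++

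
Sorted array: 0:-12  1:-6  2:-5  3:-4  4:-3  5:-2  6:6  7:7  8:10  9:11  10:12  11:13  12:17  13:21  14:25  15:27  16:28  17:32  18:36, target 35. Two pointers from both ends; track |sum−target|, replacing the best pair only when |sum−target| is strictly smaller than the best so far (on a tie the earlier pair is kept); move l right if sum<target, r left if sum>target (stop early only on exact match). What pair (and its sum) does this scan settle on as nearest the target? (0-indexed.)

pair (7, 28) with sum 35 (|Δ|=0)

[0,18] -12+36=24 d=11 * → l++
[1,18] -6+36=30 d=5 * → l++
[2,18] -5+36=31 d=4 * → l++
[3,18] -4+36=32 d=3 * → l++
[4,18] -3+36=33 d=2 * → l++
[5,18] -2+36=34 d=1 * → l++
[6,18] 6+36=42 d=7 → r--
[6,17] 6+32=38 d=3 → r--
[6,16] 6+28=34 d=1 → l++
[7,16] 7+28=35 d=0 * → stop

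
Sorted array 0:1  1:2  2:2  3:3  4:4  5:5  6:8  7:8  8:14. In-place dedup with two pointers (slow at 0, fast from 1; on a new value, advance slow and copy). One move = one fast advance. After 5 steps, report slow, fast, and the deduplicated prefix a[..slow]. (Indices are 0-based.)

slow=0 fast=1: a[fast]=2≠a[slow]=1 write a[1]=2, slow++,fast++
slow=1 fast=2: a[fast]=2=a[slow] dup, fast++
slow=1 fast=3: a[fast]=3≠a[slow]=2 write a[2]=3, slow++,fast++
slow=2 fast=4: a[fast]=4≠a[slow]=3 write a[3]=4, slow++,fast++
slow=3 fast=5: a[fast]=5≠a[slow]=4 write a[4]=5, slow++,fast++

slow=4, fast=6, prefix=[1, 2, 3, 4, 5]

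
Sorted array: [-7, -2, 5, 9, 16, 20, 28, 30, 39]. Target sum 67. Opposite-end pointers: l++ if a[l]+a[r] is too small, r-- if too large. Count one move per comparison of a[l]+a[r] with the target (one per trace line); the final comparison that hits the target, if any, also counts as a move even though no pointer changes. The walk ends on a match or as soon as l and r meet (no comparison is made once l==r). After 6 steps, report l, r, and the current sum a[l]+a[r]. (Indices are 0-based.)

l=0 r=8: -7+39=32 <67, l++
l=1 r=8: -2+39=37 <67, l++
l=2 r=8: 5+39=44 <67, l++
l=3 r=8: 9+39=48 <67, l++
l=4 r=8: 16+39=55 <67, l++
l=5 r=8: 20+39=59 <67, l++

l=6, r=8, sum=67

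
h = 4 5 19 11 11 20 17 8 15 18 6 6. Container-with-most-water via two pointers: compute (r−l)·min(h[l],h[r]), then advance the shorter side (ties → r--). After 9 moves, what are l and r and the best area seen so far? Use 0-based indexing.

l=3, r=5, best area=126

l=0 r=11: min(4,6)*11=44 best=44 *, l++
l=1 r=11: min(5,6)*10=50 best=50 *, l++
l=2 r=11: min(19,6)*9=54 best=54 *, r--
l=2 r=10: min(19,6)*8=48 best=54, r--
l=2 r=9: min(19,18)*7=126 best=126 *, r--
l=2 r=8: min(19,15)*6=90 best=126, r--
l=2 r=7: min(19,8)*5=40 best=126, r--
l=2 r=6: min(19,17)*4=68 best=126, r--
l=2 r=5: min(19,20)*3=57 best=126, l++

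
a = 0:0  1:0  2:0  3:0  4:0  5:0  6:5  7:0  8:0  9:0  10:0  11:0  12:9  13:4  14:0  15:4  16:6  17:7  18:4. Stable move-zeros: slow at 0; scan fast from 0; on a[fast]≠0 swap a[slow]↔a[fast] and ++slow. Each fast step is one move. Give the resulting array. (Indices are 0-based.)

[5, 9, 4, 4, 6, 7, 4, 0, 0, 0, 0, 0, 0, 0, 0, 0, 0, 0, 0]

(s=0,f=0) a[fast]=0 → fast++
(s=0,f=1) a[fast]=0 → fast++
(s=0,f=2) a[fast]=0 → fast++
(s=0,f=3) a[fast]=0 → fast++
(s=0,f=4) a[fast]=0 → fast++
(s=0,f=5) a[fast]=0 → fast++
(s=0,f=6) a[fast]=5≠0 swap→a[0]=5 → slow++,fast++
(s=1,f=7) a[fast]=0 → fast++
(s=1,f=8) a[fast]=0 → fast++
(s=1,f=9) a[fast]=0 → fast++
(s=1,f=10) a[fast]=0 → fast++
(s=1,f=11) a[fast]=0 → fast++
(s=1,f=12) a[fast]=9≠0 swap→a[1]=9 → slow++,fast++
(s=2,f=13) a[fast]=4≠0 swap→a[2]=4 → slow++,fast++
(s=3,f=14) a[fast]=0 → fast++
(s=3,f=15) a[fast]=4≠0 swap→a[3]=4 → slow++,fast++
(s=4,f=16) a[fast]=6≠0 swap→a[4]=6 → slow++,fast++
(s=5,f=17) a[fast]=7≠0 swap→a[5]=7 → slow++,fast++
(s=6,f=18) a[fast]=4≠0 swap→a[6]=4 → slow++,fast++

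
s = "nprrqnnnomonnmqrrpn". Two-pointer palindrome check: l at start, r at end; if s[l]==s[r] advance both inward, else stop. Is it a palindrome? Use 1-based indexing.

[1,19] 'n'=='n' → l++,r--
[2,18] 'p'=='p' → l++,r--
[3,17] 'r'=='r' → l++,r--
[4,16] 'r'=='r' → l++,r--
[5,15] 'q'=='q' → l++,r--
[6,14] 'n'!='m' → stop

not a palindrome (mismatch at 6,14)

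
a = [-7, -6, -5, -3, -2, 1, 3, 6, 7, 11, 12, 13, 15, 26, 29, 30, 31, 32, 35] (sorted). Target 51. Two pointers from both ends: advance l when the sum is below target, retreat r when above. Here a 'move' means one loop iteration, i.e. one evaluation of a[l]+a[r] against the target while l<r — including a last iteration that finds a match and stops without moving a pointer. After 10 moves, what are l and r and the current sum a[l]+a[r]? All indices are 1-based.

l=11, r=19, sum=47

[1,19] -7+35=28 <51 → l++
[2,19] -6+35=29 <51 → l++
[3,19] -5+35=30 <51 → l++
[4,19] -3+35=32 <51 → l++
[5,19] -2+35=33 <51 → l++
[6,19] 1+35=36 <51 → l++
[7,19] 3+35=38 <51 → l++
[8,19] 6+35=41 <51 → l++
[9,19] 7+35=42 <51 → l++
[10,19] 11+35=46 <51 → l++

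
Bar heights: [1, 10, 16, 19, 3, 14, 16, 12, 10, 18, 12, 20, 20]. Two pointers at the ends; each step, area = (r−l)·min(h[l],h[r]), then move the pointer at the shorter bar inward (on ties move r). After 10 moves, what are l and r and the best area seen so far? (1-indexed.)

l=1 r=13: min(1,20)*12=12 best=12 *, l++
l=2 r=13: min(10,20)*11=110 best=110 *, l++
l=3 r=13: min(16,20)*10=160 best=160 *, l++
l=4 r=13: min(19,20)*9=171 best=171 *, l++
l=5 r=13: min(3,20)*8=24 best=171, l++
l=6 r=13: min(14,20)*7=98 best=171, l++
l=7 r=13: min(16,20)*6=96 best=171, l++
l=8 r=13: min(12,20)*5=60 best=171, l++
l=9 r=13: min(10,20)*4=40 best=171, l++
l=10 r=13: min(18,20)*3=54 best=171, l++

l=11, r=13, best area=171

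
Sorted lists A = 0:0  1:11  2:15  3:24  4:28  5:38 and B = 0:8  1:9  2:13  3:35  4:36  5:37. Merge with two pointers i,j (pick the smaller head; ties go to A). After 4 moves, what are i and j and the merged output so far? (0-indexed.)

[i=0,j=0] A[i]=0<=B[j]=8 take 0 → i++
[i=1,j=0] A[i]=11>B[j]=8 take 8 → j++
[i=1,j=1] A[i]=11>B[j]=9 take 9 → j++
[i=1,j=2] A[i]=11<=B[j]=13 take 11 → i++

i=2, j=2, merged so far=[0, 8, 9, 11]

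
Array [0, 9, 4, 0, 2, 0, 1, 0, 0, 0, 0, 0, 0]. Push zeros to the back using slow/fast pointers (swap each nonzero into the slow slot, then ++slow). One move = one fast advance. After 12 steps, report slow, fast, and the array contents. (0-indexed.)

slow=4, fast=12, a=[9, 4, 2, 1, 0, 0, 0, 0, 0, 0, 0, 0, 0]

slow=0 fast=0: a[fast]=0, fast++
slow=0 fast=1: a[fast]=9≠0 swap→a[0]=9, slow++,fast++
slow=1 fast=2: a[fast]=4≠0 swap→a[1]=4, slow++,fast++
slow=2 fast=3: a[fast]=0, fast++
slow=2 fast=4: a[fast]=2≠0 swap→a[2]=2, slow++,fast++
slow=3 fast=5: a[fast]=0, fast++
slow=3 fast=6: a[fast]=1≠0 swap→a[3]=1, slow++,fast++
slow=4 fast=7: a[fast]=0, fast++
slow=4 fast=8: a[fast]=0, fast++
slow=4 fast=9: a[fast]=0, fast++
slow=4 fast=10: a[fast]=0, fast++
slow=4 fast=11: a[fast]=0, fast++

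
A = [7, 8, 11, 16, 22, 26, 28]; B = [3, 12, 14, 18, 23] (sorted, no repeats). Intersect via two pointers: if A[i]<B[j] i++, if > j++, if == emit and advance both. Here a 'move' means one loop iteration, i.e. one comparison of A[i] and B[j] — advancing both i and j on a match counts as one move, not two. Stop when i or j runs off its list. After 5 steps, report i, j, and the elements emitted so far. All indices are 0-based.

i=3, j=2, emitted=[]

i=0 j=0: 7>3, j++
i=0 j=1: 7<12, i++
i=1 j=1: 8<12, i++
i=2 j=1: 11<12, i++
i=3 j=1: 16>12, j++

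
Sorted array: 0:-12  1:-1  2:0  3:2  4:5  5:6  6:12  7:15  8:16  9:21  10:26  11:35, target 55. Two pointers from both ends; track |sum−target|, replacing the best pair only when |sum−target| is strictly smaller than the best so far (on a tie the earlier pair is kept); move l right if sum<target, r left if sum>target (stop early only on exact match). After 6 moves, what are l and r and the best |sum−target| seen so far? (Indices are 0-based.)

l=0 r=11: -12+35=23 d=32 *, l++
l=1 r=11: -1+35=34 d=21 *, l++
l=2 r=11: 0+35=35 d=20 *, l++
l=3 r=11: 2+35=37 d=18 *, l++
l=4 r=11: 5+35=40 d=15 *, l++
l=5 r=11: 6+35=41 d=14 *, l++

l=6, r=11, best |Δ|=14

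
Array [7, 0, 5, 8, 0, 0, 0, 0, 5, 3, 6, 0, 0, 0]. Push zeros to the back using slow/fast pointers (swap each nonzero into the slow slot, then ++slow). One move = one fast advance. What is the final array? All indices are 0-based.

[7, 5, 8, 5, 3, 6, 0, 0, 0, 0, 0, 0, 0, 0]

(s=0,f=0) a[fast]=7≠0 swap→a[0]=7 → slow++,fast++
(s=1,f=1) a[fast]=0 → fast++
(s=1,f=2) a[fast]=5≠0 swap→a[1]=5 → slow++,fast++
(s=2,f=3) a[fast]=8≠0 swap→a[2]=8 → slow++,fast++
(s=3,f=4) a[fast]=0 → fast++
(s=3,f=5) a[fast]=0 → fast++
(s=3,f=6) a[fast]=0 → fast++
(s=3,f=7) a[fast]=0 → fast++
(s=3,f=8) a[fast]=5≠0 swap→a[3]=5 → slow++,fast++
(s=4,f=9) a[fast]=3≠0 swap→a[4]=3 → slow++,fast++
(s=5,f=10) a[fast]=6≠0 swap→a[5]=6 → slow++,fast++
(s=6,f=11) a[fast]=0 → fast++
(s=6,f=12) a[fast]=0 → fast++
(s=6,f=13) a[fast]=0 → fast++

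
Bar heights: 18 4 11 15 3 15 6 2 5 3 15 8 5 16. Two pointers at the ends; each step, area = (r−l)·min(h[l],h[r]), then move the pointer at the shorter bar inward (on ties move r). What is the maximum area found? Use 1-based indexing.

max area = 208

l=1 r=14: min(18,16)*13=208 best=208 *, r--
l=1 r=13: min(18,5)*12=60 best=208, r--
l=1 r=12: min(18,8)*11=88 best=208, r--
l=1 r=11: min(18,15)*10=150 best=208, r--
l=1 r=10: min(18,3)*9=27 best=208, r--
l=1 r=9: min(18,5)*8=40 best=208, r--
l=1 r=8: min(18,2)*7=14 best=208, r--
l=1 r=7: min(18,6)*6=36 best=208, r--
l=1 r=6: min(18,15)*5=75 best=208, r--
l=1 r=5: min(18,3)*4=12 best=208, r--
l=1 r=4: min(18,15)*3=45 best=208, r--
l=1 r=3: min(18,11)*2=22 best=208, r--
l=1 r=2: min(18,4)*1=4 best=208, r--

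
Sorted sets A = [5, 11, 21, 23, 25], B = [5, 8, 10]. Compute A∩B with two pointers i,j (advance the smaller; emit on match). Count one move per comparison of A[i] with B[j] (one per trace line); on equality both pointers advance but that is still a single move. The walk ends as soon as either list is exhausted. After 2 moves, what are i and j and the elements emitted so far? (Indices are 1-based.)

[i=1,j=1] 5==5 emit → i++,j++
[i=2,j=2] 11>8 → j++

i=2, j=3, emitted=[5]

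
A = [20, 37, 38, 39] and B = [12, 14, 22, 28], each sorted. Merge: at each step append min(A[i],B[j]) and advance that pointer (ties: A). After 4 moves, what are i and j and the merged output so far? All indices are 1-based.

i=2, j=4, merged so far=[12, 14, 20, 22]

[i=1,j=1] A[i]=20>B[j]=12 take 12 → j++
[i=1,j=2] A[i]=20>B[j]=14 take 14 → j++
[i=1,j=3] A[i]=20<=B[j]=22 take 20 → i++
[i=2,j=3] A[i]=37>B[j]=22 take 22 → j++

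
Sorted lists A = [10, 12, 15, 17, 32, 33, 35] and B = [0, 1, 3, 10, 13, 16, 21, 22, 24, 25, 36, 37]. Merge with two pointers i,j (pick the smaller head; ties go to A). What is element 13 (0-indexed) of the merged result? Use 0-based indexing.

merged[13] = 25

i=0 j=0: A[i]=10>B[j]=0 take 0, j++
i=0 j=1: A[i]=10>B[j]=1 take 1, j++
i=0 j=2: A[i]=10>B[j]=3 take 3, j++
i=0 j=3: A[i]=10<=B[j]=10 take 10, i++
i=1 j=3: A[i]=12>B[j]=10 take 10, j++
i=1 j=4: A[i]=12<=B[j]=13 take 12, i++
i=2 j=4: A[i]=15>B[j]=13 take 13, j++
i=2 j=5: A[i]=15<=B[j]=16 take 15, i++
i=3 j=5: A[i]=17>B[j]=16 take 16, j++
i=3 j=6: A[i]=17<=B[j]=21 take 17, i++
i=4 j=6: A[i]=32>B[j]=21 take 21, j++
i=4 j=7: A[i]=32>B[j]=22 take 22, j++
i=4 j=8: A[i]=32>B[j]=24 take 24, j++
i=4 j=9: A[i]=32>B[j]=25 take 25, j++
i=4 j=10: A[i]=32<=B[j]=36 take 32, i++
i=5 j=10: A[i]=33<=B[j]=36 take 33, i++
i=6 j=10: A[i]=35<=B[j]=36 take 35, i++
i=7 j=10: A done, take B[j]=36, j++
i=7 j=11: A done, take B[j]=37, j++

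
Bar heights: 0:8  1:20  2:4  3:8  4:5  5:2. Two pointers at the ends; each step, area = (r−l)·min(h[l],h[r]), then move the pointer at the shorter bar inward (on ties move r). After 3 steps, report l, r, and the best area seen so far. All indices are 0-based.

l=0 r=5: min(8,2)*5=10 best=10 *, r--
l=0 r=4: min(8,5)*4=20 best=20 *, r--
l=0 r=3: min(8,8)*3=24 best=24 *, r--

l=0, r=2, best area=24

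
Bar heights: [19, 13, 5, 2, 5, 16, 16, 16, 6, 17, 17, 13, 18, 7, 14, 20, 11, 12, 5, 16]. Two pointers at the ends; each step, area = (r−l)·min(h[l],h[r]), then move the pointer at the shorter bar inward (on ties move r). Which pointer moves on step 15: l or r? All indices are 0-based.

l

l=0 r=19: min(19,16)*19=304 best=304 *, r--
l=0 r=18: min(19,5)*18=90 best=304, r--
l=0 r=17: min(19,12)*17=204 best=304, r--
l=0 r=16: min(19,11)*16=176 best=304, r--
l=0 r=15: min(19,20)*15=285 best=304, l++
l=1 r=15: min(13,20)*14=182 best=304, l++
l=2 r=15: min(5,20)*13=65 best=304, l++
l=3 r=15: min(2,20)*12=24 best=304, l++
l=4 r=15: min(5,20)*11=55 best=304, l++
l=5 r=15: min(16,20)*10=160 best=304, l++
l=6 r=15: min(16,20)*9=144 best=304, l++
l=7 r=15: min(16,20)*8=128 best=304, l++
l=8 r=15: min(6,20)*7=42 best=304, l++
l=9 r=15: min(17,20)*6=102 best=304, l++
l=10 r=15: min(17,20)*5=85 best=304, l++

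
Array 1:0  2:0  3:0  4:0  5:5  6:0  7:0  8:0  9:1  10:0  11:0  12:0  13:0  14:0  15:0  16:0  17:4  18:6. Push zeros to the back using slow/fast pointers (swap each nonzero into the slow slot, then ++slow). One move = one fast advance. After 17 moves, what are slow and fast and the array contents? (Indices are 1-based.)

(s=1,f=1) a[fast]=0 → fast++
(s=1,f=2) a[fast]=0 → fast++
(s=1,f=3) a[fast]=0 → fast++
(s=1,f=4) a[fast]=0 → fast++
(s=1,f=5) a[fast]=5≠0 swap→a[1]=5 → slow++,fast++
(s=2,f=6) a[fast]=0 → fast++
(s=2,f=7) a[fast]=0 → fast++
(s=2,f=8) a[fast]=0 → fast++
(s=2,f=9) a[fast]=1≠0 swap→a[2]=1 → slow++,fast++
(s=3,f=10) a[fast]=0 → fast++
(s=3,f=11) a[fast]=0 → fast++
(s=3,f=12) a[fast]=0 → fast++
(s=3,f=13) a[fast]=0 → fast++
(s=3,f=14) a[fast]=0 → fast++
(s=3,f=15) a[fast]=0 → fast++
(s=3,f=16) a[fast]=0 → fast++
(s=3,f=17) a[fast]=4≠0 swap→a[3]=4 → slow++,fast++

slow=4, fast=18, a=[5, 1, 4, 0, 0, 0, 0, 0, 0, 0, 0, 0, 0, 0, 0, 0, 0, 6]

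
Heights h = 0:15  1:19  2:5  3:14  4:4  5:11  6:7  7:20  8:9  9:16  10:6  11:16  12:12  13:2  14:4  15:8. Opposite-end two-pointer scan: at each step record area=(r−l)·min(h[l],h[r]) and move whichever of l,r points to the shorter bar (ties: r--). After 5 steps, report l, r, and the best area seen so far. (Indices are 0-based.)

[0,15] min(15,8)*15=120 best=120 * → r--
[0,14] min(15,4)*14=56 best=120 → r--
[0,13] min(15,2)*13=26 best=120 → r--
[0,12] min(15,12)*12=144 best=144 * → r--
[0,11] min(15,16)*11=165 best=165 * → l++

l=1, r=11, best area=165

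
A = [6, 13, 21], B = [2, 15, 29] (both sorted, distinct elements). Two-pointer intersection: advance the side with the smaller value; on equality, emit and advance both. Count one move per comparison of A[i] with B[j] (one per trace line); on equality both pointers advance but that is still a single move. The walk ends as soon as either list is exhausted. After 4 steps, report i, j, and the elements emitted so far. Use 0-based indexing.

i=0 j=0: 6>2, j++
i=0 j=1: 6<15, i++
i=1 j=1: 13<15, i++
i=2 j=1: 21>15, j++

i=2, j=2, emitted=[]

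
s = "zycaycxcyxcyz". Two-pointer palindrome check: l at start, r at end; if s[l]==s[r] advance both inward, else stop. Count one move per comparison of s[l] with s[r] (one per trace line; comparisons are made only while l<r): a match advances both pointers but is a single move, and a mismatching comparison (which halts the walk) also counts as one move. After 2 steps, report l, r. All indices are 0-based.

[0,12] 'z'=='z' → l++,r--
[1,11] 'y'=='y' → l++,r--

l=2, r=10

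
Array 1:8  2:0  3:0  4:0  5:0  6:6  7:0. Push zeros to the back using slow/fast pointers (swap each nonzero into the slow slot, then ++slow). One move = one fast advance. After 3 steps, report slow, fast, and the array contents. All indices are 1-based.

slow=1 fast=1: a[fast]=8≠0 swap→a[1]=8, slow++,fast++
slow=2 fast=2: a[fast]=0, fast++
slow=2 fast=3: a[fast]=0, fast++

slow=2, fast=4, a=[8, 0, 0, 0, 0, 6, 0]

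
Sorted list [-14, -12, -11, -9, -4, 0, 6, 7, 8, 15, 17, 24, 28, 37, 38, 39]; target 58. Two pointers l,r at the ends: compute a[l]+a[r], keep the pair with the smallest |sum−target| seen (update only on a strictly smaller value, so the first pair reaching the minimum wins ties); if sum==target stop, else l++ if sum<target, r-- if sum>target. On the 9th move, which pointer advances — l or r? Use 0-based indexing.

l

[0,15] -14+39=25 d=33 * → l++
[1,15] -12+39=27 d=31 * → l++
[2,15] -11+39=28 d=30 * → l++
[3,15] -9+39=30 d=28 * → l++
[4,15] -4+39=35 d=23 * → l++
[5,15] 0+39=39 d=19 * → l++
[6,15] 6+39=45 d=13 * → l++
[7,15] 7+39=46 d=12 * → l++
[8,15] 8+39=47 d=11 * → l++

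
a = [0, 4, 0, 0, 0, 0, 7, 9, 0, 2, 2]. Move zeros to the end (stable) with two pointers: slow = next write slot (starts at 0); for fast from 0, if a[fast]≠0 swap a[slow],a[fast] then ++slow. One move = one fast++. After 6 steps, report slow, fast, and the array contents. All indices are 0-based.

slow=1, fast=6, a=[4, 0, 0, 0, 0, 0, 7, 9, 0, 2, 2]

slow=0 fast=0: a[fast]=0, fast++
slow=0 fast=1: a[fast]=4≠0 swap→a[0]=4, slow++,fast++
slow=1 fast=2: a[fast]=0, fast++
slow=1 fast=3: a[fast]=0, fast++
slow=1 fast=4: a[fast]=0, fast++
slow=1 fast=5: a[fast]=0, fast++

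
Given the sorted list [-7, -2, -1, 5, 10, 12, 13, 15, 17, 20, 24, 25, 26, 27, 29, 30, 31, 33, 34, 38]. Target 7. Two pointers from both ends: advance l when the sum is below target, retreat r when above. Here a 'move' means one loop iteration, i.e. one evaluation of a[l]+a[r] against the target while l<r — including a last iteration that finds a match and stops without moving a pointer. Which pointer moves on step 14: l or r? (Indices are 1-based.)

[1,20] -7+38=31 >7 → r--
[1,19] -7+34=27 >7 → r--
[1,18] -7+33=26 >7 → r--
[1,17] -7+31=24 >7 → r--
[1,16] -7+30=23 >7 → r--
[1,15] -7+29=22 >7 → r--
[1,14] -7+27=20 >7 → r--
[1,13] -7+26=19 >7 → r--
[1,12] -7+25=18 >7 → r--
[1,11] -7+24=17 >7 → r--
[1,10] -7+20=13 >7 → r--
[1,9] -7+17=10 >7 → r--
[1,8] -7+15=8 >7 → r--
[1,7] -7+13=6 <7 → l++

l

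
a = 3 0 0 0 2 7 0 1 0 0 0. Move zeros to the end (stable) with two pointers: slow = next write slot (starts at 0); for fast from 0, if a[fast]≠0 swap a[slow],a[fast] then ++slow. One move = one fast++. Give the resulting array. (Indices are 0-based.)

[3, 2, 7, 1, 0, 0, 0, 0, 0, 0, 0]

(s=0,f=0) a[fast]=3≠0 swap→a[0]=3 → slow++,fast++
(s=1,f=1) a[fast]=0 → fast++
(s=1,f=2) a[fast]=0 → fast++
(s=1,f=3) a[fast]=0 → fast++
(s=1,f=4) a[fast]=2≠0 swap→a[1]=2 → slow++,fast++
(s=2,f=5) a[fast]=7≠0 swap→a[2]=7 → slow++,fast++
(s=3,f=6) a[fast]=0 → fast++
(s=3,f=7) a[fast]=1≠0 swap→a[3]=1 → slow++,fast++
(s=4,f=8) a[fast]=0 → fast++
(s=4,f=9) a[fast]=0 → fast++
(s=4,f=10) a[fast]=0 → fast++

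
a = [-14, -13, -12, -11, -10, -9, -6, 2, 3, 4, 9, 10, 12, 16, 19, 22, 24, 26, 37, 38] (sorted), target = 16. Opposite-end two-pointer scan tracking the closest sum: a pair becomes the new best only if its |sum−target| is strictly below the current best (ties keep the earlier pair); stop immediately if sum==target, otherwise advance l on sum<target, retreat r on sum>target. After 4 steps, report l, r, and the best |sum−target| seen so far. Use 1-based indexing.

l=3, r=18, best |Δ|=3

l=1 r=20: -14+38=24 d=8 *, r--
l=1 r=19: -14+37=23 d=7 *, r--
l=1 r=18: -14+26=12 d=4 *, l++
l=2 r=18: -13+26=13 d=3 *, l++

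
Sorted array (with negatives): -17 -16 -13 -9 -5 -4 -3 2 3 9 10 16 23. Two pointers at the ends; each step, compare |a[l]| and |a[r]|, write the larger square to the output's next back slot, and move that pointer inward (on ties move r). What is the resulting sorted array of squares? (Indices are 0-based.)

[0,12] |-17|<=|23| out[12]=529 → r--
[0,11] |-17|>|16| out[11]=289 → l++
[1,11] |-16|<=|16| out[10]=256 → r--
[1,10] |-16|>|10| out[9]=256 → l++
[2,10] |-13|>|10| out[8]=169 → l++
[3,10] |-9|<=|10| out[7]=100 → r--
[3,9] |-9|<=|9| out[6]=81 → r--
[3,8] |-9|>|3| out[5]=81 → l++
[4,8] |-5|>|3| out[4]=25 → l++
[5,8] |-4|>|3| out[3]=16 → l++
[6,8] |-3|<=|3| out[2]=9 → r--
[6,7] |-3|>|2| out[1]=9 → l++
[7,7] |2|<=|2| out[0]=4 → r--

[4, 9, 9, 16, 25, 81, 81, 100, 169, 256, 256, 289, 529]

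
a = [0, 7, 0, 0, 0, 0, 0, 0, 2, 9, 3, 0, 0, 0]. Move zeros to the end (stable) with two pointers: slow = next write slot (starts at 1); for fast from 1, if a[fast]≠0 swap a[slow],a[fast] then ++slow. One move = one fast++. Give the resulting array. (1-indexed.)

slow=1 fast=1: a[fast]=0, fast++
slow=1 fast=2: a[fast]=7≠0 swap→a[1]=7, slow++,fast++
slow=2 fast=3: a[fast]=0, fast++
slow=2 fast=4: a[fast]=0, fast++
slow=2 fast=5: a[fast]=0, fast++
slow=2 fast=6: a[fast]=0, fast++
slow=2 fast=7: a[fast]=0, fast++
slow=2 fast=8: a[fast]=0, fast++
slow=2 fast=9: a[fast]=2≠0 swap→a[2]=2, slow++,fast++
slow=3 fast=10: a[fast]=9≠0 swap→a[3]=9, slow++,fast++
slow=4 fast=11: a[fast]=3≠0 swap→a[4]=3, slow++,fast++
slow=5 fast=12: a[fast]=0, fast++
slow=5 fast=13: a[fast]=0, fast++
slow=5 fast=14: a[fast]=0, fast++

[7, 2, 9, 3, 0, 0, 0, 0, 0, 0, 0, 0, 0, 0]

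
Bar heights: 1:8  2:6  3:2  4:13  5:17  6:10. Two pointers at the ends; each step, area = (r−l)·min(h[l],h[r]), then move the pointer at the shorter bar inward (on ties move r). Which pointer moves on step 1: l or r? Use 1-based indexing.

l

[1,6] min(8,10)*5=40 best=40 * → l++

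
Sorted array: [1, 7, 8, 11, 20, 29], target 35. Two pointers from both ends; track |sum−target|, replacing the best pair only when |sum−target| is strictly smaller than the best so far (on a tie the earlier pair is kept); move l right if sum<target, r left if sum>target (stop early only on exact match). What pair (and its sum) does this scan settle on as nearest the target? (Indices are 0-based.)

[0,5] 1+29=30 d=5 * → l++
[1,5] 7+29=36 d=1 * → r--
[1,4] 7+20=27 d=8 → l++
[2,4] 8+20=28 d=7 → l++
[3,4] 11+20=31 d=4 → l++

pair (7, 29) with sum 36 (|Δ|=1)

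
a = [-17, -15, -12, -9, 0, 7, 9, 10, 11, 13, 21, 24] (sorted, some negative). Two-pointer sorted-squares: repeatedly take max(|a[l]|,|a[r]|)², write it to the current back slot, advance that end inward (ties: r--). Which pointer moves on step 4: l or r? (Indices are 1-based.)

l

[1,12] |-17|<=|24| out[12]=576 → r--
[1,11] |-17|<=|21| out[11]=441 → r--
[1,10] |-17|>|13| out[10]=289 → l++
[2,10] |-15|>|13| out[9]=225 → l++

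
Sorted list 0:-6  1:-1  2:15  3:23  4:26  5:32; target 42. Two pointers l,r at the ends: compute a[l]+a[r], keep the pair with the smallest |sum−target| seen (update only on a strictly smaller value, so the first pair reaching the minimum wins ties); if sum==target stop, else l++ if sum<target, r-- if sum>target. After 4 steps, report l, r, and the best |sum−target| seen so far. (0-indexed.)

l=3, r=4, best |Δ|=1

l=0 r=5: -6+32=26 d=16 *, l++
l=1 r=5: -1+32=31 d=11 *, l++
l=2 r=5: 15+32=47 d=5 *, r--
l=2 r=4: 15+26=41 d=1 *, l++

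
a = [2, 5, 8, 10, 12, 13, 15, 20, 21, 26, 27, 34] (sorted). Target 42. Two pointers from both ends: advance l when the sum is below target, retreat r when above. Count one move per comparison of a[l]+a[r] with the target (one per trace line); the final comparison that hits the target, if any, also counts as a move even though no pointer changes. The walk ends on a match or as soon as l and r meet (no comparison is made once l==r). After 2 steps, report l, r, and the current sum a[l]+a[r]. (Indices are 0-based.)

l=2, r=11, sum=42

[0,11] 2+34=36 <42 → l++
[1,11] 5+34=39 <42 → l++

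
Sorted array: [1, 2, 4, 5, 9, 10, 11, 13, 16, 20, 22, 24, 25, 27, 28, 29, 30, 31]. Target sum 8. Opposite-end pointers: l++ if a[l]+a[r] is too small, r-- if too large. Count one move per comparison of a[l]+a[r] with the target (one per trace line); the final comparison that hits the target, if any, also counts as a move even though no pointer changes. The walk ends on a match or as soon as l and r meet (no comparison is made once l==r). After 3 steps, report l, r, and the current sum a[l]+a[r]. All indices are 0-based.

l=0, r=14, sum=29

l=0 r=17: 1+31=32 >8, r--
l=0 r=16: 1+30=31 >8, r--
l=0 r=15: 1+29=30 >8, r--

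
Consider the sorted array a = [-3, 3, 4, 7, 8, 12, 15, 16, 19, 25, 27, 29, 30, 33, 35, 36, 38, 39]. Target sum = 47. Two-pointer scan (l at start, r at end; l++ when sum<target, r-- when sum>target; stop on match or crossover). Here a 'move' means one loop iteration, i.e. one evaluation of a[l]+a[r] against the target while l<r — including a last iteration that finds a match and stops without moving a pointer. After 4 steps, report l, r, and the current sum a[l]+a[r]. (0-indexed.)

l=4, r=17, sum=47

l=0 r=17: -3+39=36 <47, l++
l=1 r=17: 3+39=42 <47, l++
l=2 r=17: 4+39=43 <47, l++
l=3 r=17: 7+39=46 <47, l++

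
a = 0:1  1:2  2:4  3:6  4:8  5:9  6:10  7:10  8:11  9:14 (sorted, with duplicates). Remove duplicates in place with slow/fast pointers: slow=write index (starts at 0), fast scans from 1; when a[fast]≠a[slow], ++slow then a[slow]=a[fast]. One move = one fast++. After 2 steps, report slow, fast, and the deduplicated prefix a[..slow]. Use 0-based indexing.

slow=2, fast=3, prefix=[1, 2, 4]

(s=0,f=1) a[fast]=2≠a[slow]=1 write a[1]=2 → slow++,fast++
(s=1,f=2) a[fast]=4≠a[slow]=2 write a[2]=4 → slow++,fast++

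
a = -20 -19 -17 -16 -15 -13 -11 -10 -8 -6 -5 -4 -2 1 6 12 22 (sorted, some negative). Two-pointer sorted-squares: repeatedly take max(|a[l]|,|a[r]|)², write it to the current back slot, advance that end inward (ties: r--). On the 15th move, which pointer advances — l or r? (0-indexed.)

l=0 r=16: |-20|<=|22| out[16]=484, r--
l=0 r=15: |-20|>|12| out[15]=400, l++
l=1 r=15: |-19|>|12| out[14]=361, l++
l=2 r=15: |-17|>|12| out[13]=289, l++
l=3 r=15: |-16|>|12| out[12]=256, l++
l=4 r=15: |-15|>|12| out[11]=225, l++
l=5 r=15: |-13|>|12| out[10]=169, l++
l=6 r=15: |-11|<=|12| out[9]=144, r--
l=6 r=14: |-11|>|6| out[8]=121, l++
l=7 r=14: |-10|>|6| out[7]=100, l++
l=8 r=14: |-8|>|6| out[6]=64, l++
l=9 r=14: |-6|<=|6| out[5]=36, r--
l=9 r=13: |-6|>|1| out[4]=36, l++
l=10 r=13: |-5|>|1| out[3]=25, l++
l=11 r=13: |-4|>|1| out[2]=16, l++

l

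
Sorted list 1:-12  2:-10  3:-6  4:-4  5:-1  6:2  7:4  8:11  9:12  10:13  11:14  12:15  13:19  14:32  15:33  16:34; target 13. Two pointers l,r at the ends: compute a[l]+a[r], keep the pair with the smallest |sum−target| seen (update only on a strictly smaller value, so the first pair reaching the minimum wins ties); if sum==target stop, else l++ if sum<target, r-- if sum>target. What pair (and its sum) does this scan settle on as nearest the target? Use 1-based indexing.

[1,16] -12+34=22 d=9 * → r--
[1,15] -12+33=21 d=8 * → r--
[1,14] -12+32=20 d=7 * → r--
[1,13] -12+19=7 d=6 * → l++
[2,13] -10+19=9 d=4 * → l++
[3,13] -6+19=13 d=0 * → stop

pair (-6, 19) with sum 13 (|Δ|=0)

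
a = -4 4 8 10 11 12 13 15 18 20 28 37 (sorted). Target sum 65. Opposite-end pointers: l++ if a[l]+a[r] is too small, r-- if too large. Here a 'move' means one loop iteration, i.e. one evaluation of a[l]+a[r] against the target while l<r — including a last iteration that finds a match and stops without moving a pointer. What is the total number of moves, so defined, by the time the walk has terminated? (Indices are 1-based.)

[1,12] -4+37=33 <65 → l++
[2,12] 4+37=41 <65 → l++
[3,12] 8+37=45 <65 → l++
[4,12] 10+37=47 <65 → l++
[5,12] 11+37=48 <65 → l++
[6,12] 12+37=49 <65 → l++
[7,12] 13+37=50 <65 → l++
[8,12] 15+37=52 <65 → l++
[9,12] 18+37=55 <65 → l++
[10,12] 20+37=57 <65 → l++
[11,12] 28+37=65 → found

11 moves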